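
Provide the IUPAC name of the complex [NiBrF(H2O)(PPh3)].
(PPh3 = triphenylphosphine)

There is no counter-ion, so the complex is neutral overall.
Ligand charges: 1×triphenylphosphine (neutral), 1×aqua (neutral), 1×fluoro (-1 each), 1×bromo (-1 each); total -2. So Ni + (-2) = 0, giving Ni = +2.
Ligands are named alphabetically: aqua before bromo before fluoro before triphenylphosphine.

aquabromofluoro(triphenylphosphine)nickel(II)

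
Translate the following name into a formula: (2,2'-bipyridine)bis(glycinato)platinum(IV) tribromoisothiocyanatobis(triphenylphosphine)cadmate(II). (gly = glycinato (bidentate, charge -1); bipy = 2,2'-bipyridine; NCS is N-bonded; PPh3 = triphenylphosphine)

Cation [Pt…]: ligand charges -2, Pt(IV) ⇒ ion charge 2+.
Anion [Cd…]: ligand charges -4, Cd(II) ⇒ ion charge 2−.
One 2+ cation balances one 2− anion.

[Pt(bipy)(gly)2][CdBr3(NCS)(PPh3)2]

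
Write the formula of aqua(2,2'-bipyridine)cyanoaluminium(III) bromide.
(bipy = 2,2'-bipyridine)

[Al(bipy)(CN)(H2O)]Br2

Ligands: 1 aqua (H2O, neutral), 1 cyano (CN, -1), 1 2,2'-bipyridine (bipy, neutral). Ligand charge sum = -1.
With Al in oxidation state +3, the complex ion is [Al...]^2+.
Charge balance with bromide (-1) requires 1 complex ion per 2 bromide.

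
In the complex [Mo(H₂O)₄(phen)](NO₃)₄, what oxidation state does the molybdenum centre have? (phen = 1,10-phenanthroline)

+4

4 nitrate outside the brackets (-1 each) → the complex ion is 4+.
Ligand charges: 1×phen neutral; 4×H2O neutral; sum 0.
Mo + (0) = 4+ ⇒ Mo is +4.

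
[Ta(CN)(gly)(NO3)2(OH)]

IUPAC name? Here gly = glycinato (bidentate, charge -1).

There is no counter-ion, so the complex is neutral overall.
Ligand charges: 1×glycinato (-1 each), 1×hydroxo (-1 each), 2×nitrato (-1 each), 1×cyano (-1 each); total -5. So Ta + (-5) = 0, giving Ta = +5.
Ligands are named alphabetically: cyano before glycinato before hydroxo before nitrato.

cyano(glycinato)hydroxodinitratotantalum(V)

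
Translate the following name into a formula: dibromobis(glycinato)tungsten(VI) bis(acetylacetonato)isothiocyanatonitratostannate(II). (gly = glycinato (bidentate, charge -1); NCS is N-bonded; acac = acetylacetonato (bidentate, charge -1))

[WBr2(gly)2][Sn(acac)2(NCS)(NO3)]

Cation [W…]: ligand charges -4, W(VI) ⇒ ion charge 2+.
Anion [Sn…]: ligand charges -4, Sn(II) ⇒ ion charge 2−.
One 2+ cation balances one 2− anion.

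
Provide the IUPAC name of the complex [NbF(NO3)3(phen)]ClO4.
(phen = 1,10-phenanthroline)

The 1 perchlorate counter-ion carries a total charge of -1, so each complex ion is 1+.
Ligand charges: 3×nitrato (-1 each), 1×fluoro (-1 each), 1×1,10-phenanthroline (neutral); total -4. So Nb + (-4) = 1+, giving Nb = +5.
Ligands are named alphabetically: fluoro before nitrato before phenanthroline.

fluorotrinitrato(1,10-phenanthroline)niobium(V) perchlorate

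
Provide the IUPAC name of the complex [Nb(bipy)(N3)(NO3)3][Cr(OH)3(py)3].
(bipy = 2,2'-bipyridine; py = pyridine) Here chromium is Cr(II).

azido(2,2'-bipyridine)trinitratoniobium(V) trihydroxotris(pyridine)chromate(II)

Both ions are complex: the cation is named first with the plain metal name, the anion second with the -ate form; each ion's ligands are alphabetised independently.
Cr is given as +2; the anion's ligand charges sum to -3, so the complex anion is 1−.
A 1:1 salt means the cation carries the equal and opposite charge, 1+.
Cation: ligand charges sum to -4; for the ion to be 1+, Nb = +5.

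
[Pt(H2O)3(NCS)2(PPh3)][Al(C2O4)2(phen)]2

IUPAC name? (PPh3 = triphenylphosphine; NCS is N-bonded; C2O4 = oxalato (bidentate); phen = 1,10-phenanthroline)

triaquadiisothiocyanato(triphenylphosphine)platinum(IV) dioxalato(1,10-phenanthroline)aluminate(III)

Both ions are complex: the cation is named first with the plain metal name, the anion second with the -ate form; each ion's ligands are alphabetised independently.
Aluminium is always +3 in its complexes; the anion's ligand charges sum to -4, so the complex anion is 1−.
With 2 anions per cation, the cation must be 2×1 = 2+.
Cation: ligand charges sum to -2; for the ion to be 2+, Pt = +4.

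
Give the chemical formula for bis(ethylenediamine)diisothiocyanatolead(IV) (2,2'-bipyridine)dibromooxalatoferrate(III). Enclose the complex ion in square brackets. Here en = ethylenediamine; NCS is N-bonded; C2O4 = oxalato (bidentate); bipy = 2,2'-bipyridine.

[Pb(en)2(NCS)2][Fe(bipy)Br2(C2O4)]2

Cation [Pb…]: ligand charges -2, Pb(IV) ⇒ ion charge 2+.
Anion [Fe…]: ligand charges -4, Fe(III) ⇒ ion charge 1−.
One 2+ cation requires 2 of the 1− anion.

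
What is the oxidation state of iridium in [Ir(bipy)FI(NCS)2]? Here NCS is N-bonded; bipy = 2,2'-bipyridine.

No counter-ion: the bracketed complex is neutral.
Ligand charges: 1×F = -1; 1×I = -1; 2×NCS = -2; 1×bipy neutral; sum -4.
Ir + (-4) = 0 ⇒ Ir is +4.

+4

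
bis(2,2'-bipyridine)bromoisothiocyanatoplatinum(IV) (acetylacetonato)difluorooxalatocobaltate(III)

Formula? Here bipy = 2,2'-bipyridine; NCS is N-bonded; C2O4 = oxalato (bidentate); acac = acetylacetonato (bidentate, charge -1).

[Pt(bipy)2Br(NCS)][Co(acac)(C2O4)F2]

Cation [Pt…]: ligand charges -2, Pt(IV) ⇒ ion charge 2+.
Anion [Co…]: ligand charges -5, Co(III) ⇒ ion charge 2−.
One 2+ cation balances one 2− anion.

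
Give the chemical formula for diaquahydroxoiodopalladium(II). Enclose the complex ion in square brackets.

Ligands: 1 hydroxo (OH, -1), 2 aqua (H2O, neutral), 1 iodo (I, -1). Ligand charge sum = -2.
With Pd in oxidation state +2, the complex ion is [Pd...].

[Pd(H2O)2I(OH)]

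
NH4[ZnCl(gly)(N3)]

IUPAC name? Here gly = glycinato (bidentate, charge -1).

The 1 ammonium counter-ion carries a total charge of +1, so each complex ion is 1−.
Ligand charges: 1×chloro (-1 each), 1×glycinato (-1 each), 1×azido (-1 each); total -3. So Zn + (-3) = 1−, giving Zn = +2.
Ligands are named alphabetically: azido before chloro before glycinato.
The complex ion is anionic, so zinc takes the -ate form zincate(II).

ammonium azidochloro(glycinato)zincate(II)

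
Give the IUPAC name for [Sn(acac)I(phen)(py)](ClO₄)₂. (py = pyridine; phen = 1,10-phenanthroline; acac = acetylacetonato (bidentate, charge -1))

The 2 perchlorate counter-ions carry a total charge of -2, so each complex ion is 2+.
Ligand charges: 1×pyridine (neutral), 1×1,10-phenanthroline (neutral), 1×iodo (-1 each), 1×acetylacetonato (-1 each); total -2. So Sn + (-2) = 2+, giving Sn = +4.
Ligands are named alphabetically: acetylacetonato before iodo before phenanthroline before pyridine.

(acetylacetonato)iodo(1,10-phenanthroline)(pyridine)tin(IV) perchlorate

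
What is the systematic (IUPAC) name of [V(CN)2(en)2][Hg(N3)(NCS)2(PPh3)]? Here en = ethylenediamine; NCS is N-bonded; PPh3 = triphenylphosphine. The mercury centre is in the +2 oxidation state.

dicyanobis(ethylenediamine)vanadium(III) azidodiisothiocyanato(triphenylphosphine)mercurate(II)

Both ions are complex: the cation is named first with the plain metal name, the anion second with the -ate form; each ion's ligands are alphabetised independently.
Hg is given as +2; the anion's ligand charges sum to -3, so the complex anion is 1−.
A 1:1 salt means the cation carries the equal and opposite charge, 1+.
Cation: ligand charges sum to -2; for the ion to be 1+, V = +3.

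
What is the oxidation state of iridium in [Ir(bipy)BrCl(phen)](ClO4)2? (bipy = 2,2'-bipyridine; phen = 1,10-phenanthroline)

2 perchlorate outside the brackets (-1 each) → the complex ion is 2+.
Ligand charges: 1×bipy neutral; 1×Br = -1; 1×phen neutral; 1×Cl = -1; sum -2.
Ir + (-2) = 2+ ⇒ Ir is +4.

+4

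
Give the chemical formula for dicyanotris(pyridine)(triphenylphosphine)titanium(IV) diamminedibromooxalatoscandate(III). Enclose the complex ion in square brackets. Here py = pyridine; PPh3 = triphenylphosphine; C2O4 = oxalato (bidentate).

Cation [Ti…]: ligand charges -2, Ti(IV) ⇒ ion charge 2+.
Anion [Sc…]: ligand charges -4, Sc(III) ⇒ ion charge 1−.

[Ti(CN)2(PPh3)(py)3][ScBr2(C2O4)(NH3)2]2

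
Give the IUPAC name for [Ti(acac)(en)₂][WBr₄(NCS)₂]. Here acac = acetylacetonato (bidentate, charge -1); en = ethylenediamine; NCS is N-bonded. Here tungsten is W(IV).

Both ions are complex: the cation is named first with the plain metal name, the anion second with the -ate form; each ion's ligands are alphabetised independently.
W is given as +4; the anion's ligand charges sum to -6, so the complex anion is 2−.
A 1:1 salt means the cation carries the equal and opposite charge, 2+.
Cation: ligand charges sum to -1; for the ion to be 2+, Ti = +3.

(acetylacetonato)bis(ethylenediamine)titanium(III) tetrabromodiisothiocyanatotungstate(IV)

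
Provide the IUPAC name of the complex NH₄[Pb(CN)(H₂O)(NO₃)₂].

ammonium aquacyanodinitratoplumbate(II)

The 1 ammonium counter-ion carries a total charge of +1, so each complex ion is 1−.
Ligand charges: 2×nitrato (-1 each), 1×aqua (neutral), 1×cyano (-1 each); total -3. So Pb + (-3) = 1−, giving Pb = +2.
Ligands are named alphabetically: aqua before cyano before nitrato.
The complex ion is anionic, so lead takes the -ate form plumbate(II).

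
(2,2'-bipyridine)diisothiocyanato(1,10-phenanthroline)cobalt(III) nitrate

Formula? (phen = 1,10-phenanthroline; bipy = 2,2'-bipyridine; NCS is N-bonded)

Ligands: 1 1,10-phenanthroline (phen, neutral), 1 2,2'-bipyridine (bipy, neutral), 2 isothiocyanato (NCS, -1). Ligand charge sum = -2.
Charge balance with nitrate (-1) requires 1 complex ion per 1 nitrate.

[Co(bipy)(NCS)2(phen)]NO3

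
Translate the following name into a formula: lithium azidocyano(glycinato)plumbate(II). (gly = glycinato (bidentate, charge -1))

Li[Pb(CN)(gly)(N3)]

Ligands: 1 cyano (CN, -1), 1 azido (N3, -1), 1 glycinato (gly, -1). Ligand charge sum = -3.
With Pb in oxidation state +2, the complex ion is [Pb...]^1−.
Charge balance with lithium (+1) requires 1 complex ion per 1 lithium.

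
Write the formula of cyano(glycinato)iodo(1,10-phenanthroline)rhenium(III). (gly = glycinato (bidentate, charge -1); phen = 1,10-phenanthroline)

Ligands: 1 cyano (CN, -1), 1 glycinato (gly, -1), 1 1,10-phenanthroline (phen, neutral), 1 iodo (I, -1). Ligand charge sum = -3.
With Re in oxidation state +3, the complex ion is [Re...].

[Re(CN)(gly)I(phen)]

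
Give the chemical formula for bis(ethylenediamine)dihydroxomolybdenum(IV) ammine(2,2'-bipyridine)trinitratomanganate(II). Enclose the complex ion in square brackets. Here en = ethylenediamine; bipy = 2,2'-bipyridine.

Cation [Mo…]: ligand charges -2, Mo(IV) ⇒ ion charge 2+.
Anion [Mn…]: ligand charges -3, Mn(II) ⇒ ion charge 1−.
One 2+ cation requires 2 of the 1− anion.

[Mo(en)2(OH)2][Mn(bipy)(NH3)(NO3)3]2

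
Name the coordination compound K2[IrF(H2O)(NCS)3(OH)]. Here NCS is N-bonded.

The 2 potassium counter-ions carry a total charge of +2, so each complex ion is 2−.
Ligand charges: 1×aqua (neutral), 3×isothiocyanato (-1 each), 1×fluoro (-1 each), 1×hydroxo (-1 each); total -5. So Ir + (-5) = 2−, giving Ir = +3.
The complex ion is anionic, so iridium takes the -ate form iridate(III).

potassium aquafluorohydroxotriisothiocyanatoiridate(III)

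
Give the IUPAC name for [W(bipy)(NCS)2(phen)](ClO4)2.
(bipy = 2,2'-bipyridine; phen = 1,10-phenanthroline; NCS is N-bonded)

The 2 perchlorate counter-ions carry a total charge of -2, so each complex ion is 2+.
Ligand charges: 1×2,2'-bipyridine (neutral), 1×1,10-phenanthroline (neutral), 2×isothiocyanato (-1 each); total -2. So W + (-2) = 2+, giving W = +4.
Ligands are named alphabetically: bipyridine before isothiocyanato before phenanthroline.

(2,2'-bipyridine)diisothiocyanato(1,10-phenanthroline)tungsten(IV) perchlorate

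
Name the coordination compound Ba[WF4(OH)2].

The 1 barium counter-ion carries a total charge of +2, so each complex ion is 2−.
Ligand charges: 4×fluoro (-1 each), 2×hydroxo (-1 each); total -6. So W + (-6) = 2−, giving W = +4.
The complex ion is anionic, so tungsten takes the -ate form tungstate(IV).

barium tetrafluorodihydroxotungstate(IV)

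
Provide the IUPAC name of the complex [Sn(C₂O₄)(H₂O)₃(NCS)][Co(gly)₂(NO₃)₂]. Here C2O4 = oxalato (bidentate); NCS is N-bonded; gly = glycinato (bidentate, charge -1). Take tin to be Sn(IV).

Both ions are complex: the cation is named first with the plain metal name, the anion second with the -ate form; each ion's ligands are alphabetised independently.
Sn is given as +4; the cation's ligand charges sum to -3, so the complex cation is 1+.
A 1:1 salt means the anion carries the equal and opposite charge, 1−.
Anion: ligand charges sum to -4; for the ion to be 1−, Co = +3.

triaquaisothiocyanatooxalatotin(IV) bis(glycinato)dinitratocobaltate(III)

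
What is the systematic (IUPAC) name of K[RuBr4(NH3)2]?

potassium diamminetetrabromoruthenate(III)

The 1 potassium counter-ion carries a total charge of +1, so each complex ion is 1−.
Ligand charges: 4×bromo (-1 each), 2×ammine (neutral); total -4. So Ru + (-4) = 1−, giving Ru = +3.
The complex ion is anionic, so ruthenium takes the -ate form ruthenate(III).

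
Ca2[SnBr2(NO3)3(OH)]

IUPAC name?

The 2 calcium counter-ions carry a total charge of +4, so each complex ion is 4−.
Ligand charges: 1×hydroxo (-1 each), 3×nitrato (-1 each), 2×bromo (-1 each); total -6. So Sn + (-6) = 4−, giving Sn = +2.
Ligands are named alphabetically: bromo before hydroxo before nitrato.
The complex ion is anionic, so tin takes the -ate form stannate(II).

calcium dibromohydroxotrinitratostannate(II)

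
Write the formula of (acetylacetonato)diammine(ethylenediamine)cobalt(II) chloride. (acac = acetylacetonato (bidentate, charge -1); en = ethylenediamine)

[Co(acac)(en)(NH3)2]Cl

Ligands: 1 acetylacetonato (acac, -1), 1 ethylenediamine (en, neutral), 2 ammine (NH3, neutral). Ligand charge sum = -1.
Charge balance with chloride (-1) requires 1 complex ion per 1 chloride.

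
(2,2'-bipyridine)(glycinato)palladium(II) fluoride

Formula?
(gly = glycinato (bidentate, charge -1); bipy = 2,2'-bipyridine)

Ligands: 1 glycinato (gly, -1), 1 2,2'-bipyridine (bipy, neutral). Ligand charge sum = -1.
With Pd in oxidation state +2, the complex ion is [Pd...]^1+.
Charge balance with fluoride (-1) requires 1 complex ion per 1 fluoride.

[Pd(bipy)(gly)]F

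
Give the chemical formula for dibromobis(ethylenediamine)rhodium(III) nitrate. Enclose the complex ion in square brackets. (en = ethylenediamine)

[RhBr2(en)2]NO3

Ligands: 2 ethylenediamine (en, neutral), 2 bromo (Br, -1). Ligand charge sum = -2.
With Rh in oxidation state +3, the complex ion is [Rh...]^1+.
Charge balance with nitrate (-1) requires 1 complex ion per 1 nitrate.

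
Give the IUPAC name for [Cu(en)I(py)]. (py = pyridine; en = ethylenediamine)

There is no counter-ion, so the complex is neutral overall.
Ligand charges: 1×iodo (-1 each), 1×pyridine (neutral), 1×ethylenediamine (neutral); total -1. So Cu + (-1) = 0, giving Cu = +1.
Ligands are named alphabetically: ethylenediamine before iodo before pyridine.

(ethylenediamine)iodo(pyridine)copper(I)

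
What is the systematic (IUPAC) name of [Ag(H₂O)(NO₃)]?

aquanitratosilver(I)

There is no counter-ion, so the complex is neutral overall.
Ligand charges: 1×aqua (neutral), 1×nitrato (-1 each); total -1. So Ag + (-1) = 0, giving Ag = +1.
Ligands are named alphabetically: aqua before nitrato.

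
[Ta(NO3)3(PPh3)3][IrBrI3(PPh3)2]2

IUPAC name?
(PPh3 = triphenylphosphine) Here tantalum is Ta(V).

Both ions are complex: the cation is named first with the plain metal name, the anion second with the -ate form; each ion's ligands are alphabetised independently.
Ta is given as +5; the cation's ligand charges sum to -3, so the complex cation is 2+.
With 2 anions per cation, each anion must be 2/2 = 1−.
Anion: ligand charges sum to -4; for the ion to be 1−, Ir = +3.

trinitratotris(triphenylphosphine)tantalum(V) bromotriiodobis(triphenylphosphine)iridate(III)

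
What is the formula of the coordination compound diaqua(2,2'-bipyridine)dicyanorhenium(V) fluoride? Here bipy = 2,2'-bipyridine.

Ligands: 1 2,2'-bipyridine (bipy, neutral), 2 cyano (CN, -1), 2 aqua (H2O, neutral). Ligand charge sum = -2.
With Re in oxidation state +5, the complex ion is [Re...]^3+.
Charge balance with fluoride (-1) requires 1 complex ion per 3 fluoride.

[Re(bipy)(CN)2(H2O)2]F3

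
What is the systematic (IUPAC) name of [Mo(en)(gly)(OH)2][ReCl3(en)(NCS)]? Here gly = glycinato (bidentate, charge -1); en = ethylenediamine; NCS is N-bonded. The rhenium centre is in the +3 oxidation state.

Both ions are complex: the cation is named first with the plain metal name, the anion second with the -ate form; each ion's ligands are alphabetised independently.
Re is given as +3; the anion's ligand charges sum to -4, so the complex anion is 1−.
A 1:1 salt means the cation carries the equal and opposite charge, 1+.
Cation: ligand charges sum to -3; for the ion to be 1+, Mo = +4.

(ethylenediamine)(glycinato)dihydroxomolybdenum(IV) trichloro(ethylenediamine)isothiocyanatorhenate(III)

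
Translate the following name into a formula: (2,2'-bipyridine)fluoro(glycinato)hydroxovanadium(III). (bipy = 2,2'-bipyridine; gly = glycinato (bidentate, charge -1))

[V(bipy)F(gly)(OH)]

Ligands: 1 fluoro (F, -1), 1 2,2'-bipyridine (bipy, neutral), 1 glycinato (gly, -1), 1 hydroxo (OH, -1). Ligand charge sum = -3.
With V in oxidation state +3, the complex ion is [V...].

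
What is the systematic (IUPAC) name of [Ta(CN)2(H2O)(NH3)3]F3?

triammineaquadicyanotantalum(V) fluoride

The 3 fluoride counter-ions carry a total charge of -3, so each complex ion is 3+.
Ligand charges: 3×ammine (neutral), 2×cyano (-1 each), 1×aqua (neutral); total -2. So Ta + (-2) = 3+, giving Ta = +5.
Ligands are named alphabetically: ammine before aqua before cyano.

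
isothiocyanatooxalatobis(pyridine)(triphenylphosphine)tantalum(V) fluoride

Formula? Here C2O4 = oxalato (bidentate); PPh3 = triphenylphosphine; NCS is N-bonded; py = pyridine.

Ligands: 1 oxalato (C2O4, -2), 1 triphenylphosphine (PPh3, neutral), 1 isothiocyanato (NCS, -1), 2 pyridine (py, neutral). Ligand charge sum = -3.
Charge balance with fluoride (-1) requires 1 complex ion per 2 fluoride.

[Ta(C2O4)(NCS)(PPh3)(py)2]F2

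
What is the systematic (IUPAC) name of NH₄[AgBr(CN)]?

ammonium bromocyanoargentate(I)

The 1 ammonium counter-ion carries a total charge of +1, so each complex ion is 1−.
Ligand charges: 1×bromo (-1 each), 1×cyano (-1 each); total -2. So Ag + (-2) = 1−, giving Ag = +1.
Ligands are named alphabetically: bromo before cyano.
The complex ion is anionic, so silver takes the -ate form argentate(I).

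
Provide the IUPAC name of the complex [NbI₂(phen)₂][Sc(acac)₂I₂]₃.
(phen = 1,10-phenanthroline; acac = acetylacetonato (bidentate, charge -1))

diiodobis(1,10-phenanthroline)niobium(V) bis(acetylacetonato)diiodoscandate(III)

Both ions are complex: the cation is named first with the plain metal name, the anion second with the -ate form; each ion's ligands are alphabetised independently.
Scandium is always +3 in its complexes; the anion's ligand charges sum to -4, so the complex anion is 1−.
With 3 anions per cation, the cation must be 3×1 = 3+.
Cation: ligand charges sum to -2; for the ion to be 3+, Nb = +5.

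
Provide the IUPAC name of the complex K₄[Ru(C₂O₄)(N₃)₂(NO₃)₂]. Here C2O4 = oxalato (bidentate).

The 4 potassium counter-ions carry a total charge of +4, so each complex ion is 4−.
Ligand charges: 2×nitrato (-1 each), 1×oxalato (-2 each), 2×azido (-1 each); total -6. So Ru + (-6) = 4−, giving Ru = +2.
Ligands are named alphabetically: azido before nitrato before oxalato.
The complex ion is anionic, so ruthenium takes the -ate form ruthenate(II).

potassium diazidodinitratooxalatoruthenate(II)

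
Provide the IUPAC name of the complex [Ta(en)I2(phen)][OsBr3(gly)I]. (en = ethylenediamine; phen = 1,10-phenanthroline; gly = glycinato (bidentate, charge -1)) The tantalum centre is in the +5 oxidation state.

(ethylenediamine)diiodo(1,10-phenanthroline)tantalum(V) tribromo(glycinato)iodoosmate(II)

Both ions are complex: the cation is named first with the plain metal name, the anion second with the -ate form; each ion's ligands are alphabetised independently.
Ta is given as +5; the cation's ligand charges sum to -2, so the complex cation is 3+.
A 1:1 salt means the anion carries the equal and opposite charge, 3−.
Anion: ligand charges sum to -5; for the ion to be 3−, Os = +2.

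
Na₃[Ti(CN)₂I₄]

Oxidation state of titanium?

+3

3 sodium outside the brackets (+1 each) → the complex ion is 3−.
Ligand charges: 4×I = -4; 2×CN = -2; sum -6.
Ti + (-6) = 3− ⇒ Ti is +3.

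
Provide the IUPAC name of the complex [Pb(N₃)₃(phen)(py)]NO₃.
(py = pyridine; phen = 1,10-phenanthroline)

The 1 nitrate counter-ion carries a total charge of -1, so each complex ion is 1+.
Ligand charges: 3×azido (-1 each), 1×pyridine (neutral), 1×1,10-phenanthroline (neutral); total -3. So Pb + (-3) = 1+, giving Pb = +4.
Ligands are named alphabetically: azido before phenanthroline before pyridine.

triazido(1,10-phenanthroline)(pyridine)lead(IV) nitrate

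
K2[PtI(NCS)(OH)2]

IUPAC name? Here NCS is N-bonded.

potassium dihydroxoiodoisothiocyanatoplatinate(II)

The 2 potassium counter-ions carry a total charge of +2, so each complex ion is 2−.
Ligand charges: 1×isothiocyanato (-1 each), 2×hydroxo (-1 each), 1×iodo (-1 each); total -4. So Pt + (-4) = 2−, giving Pt = +2.
The complex ion is anionic, so platinum takes the -ate form platinate(II).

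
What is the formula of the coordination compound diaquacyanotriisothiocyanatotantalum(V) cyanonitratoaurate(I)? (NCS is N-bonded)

[Ta(CN)(H2O)2(NCS)3][Au(CN)(NO3)]

Cation [Ta…]: ligand charges -4, Ta(V) ⇒ ion charge 1+.
Anion [Au…]: ligand charges -2, Au(I) ⇒ ion charge 1−.
One 1+ cation balances one 1− anion.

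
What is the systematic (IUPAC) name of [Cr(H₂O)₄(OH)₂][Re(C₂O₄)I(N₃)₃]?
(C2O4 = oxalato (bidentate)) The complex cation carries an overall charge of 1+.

tetraaquadihydroxochromium(III) triazidoiodooxalatorhenate(V)

The complex cation is given as 1+; its ligand charges sum to -2, so Cr = +3.
A 1:1 salt means the anion carries the equal and opposite charge, 1−.
Anion: ligand charges sum to -6; for the ion to be 1−, Re = +5.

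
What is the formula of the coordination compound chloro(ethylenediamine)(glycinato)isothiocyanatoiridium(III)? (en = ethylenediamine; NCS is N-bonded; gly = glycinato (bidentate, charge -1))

Ligands: 1 chloro (Cl, -1), 1 ethylenediamine (en, neutral), 1 isothiocyanato (NCS, -1), 1 glycinato (gly, -1). Ligand charge sum = -3.
With Ir in oxidation state +3, the complex ion is [Ir...].

[IrCl(en)(gly)(NCS)]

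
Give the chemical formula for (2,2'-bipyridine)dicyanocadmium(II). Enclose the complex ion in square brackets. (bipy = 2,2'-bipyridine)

Ligands: 1 2,2'-bipyridine (bipy, neutral), 2 cyano (CN, -1). Ligand charge sum = -2.
With Cd in oxidation state +2, the complex ion is [Cd...].

[Cd(bipy)(CN)2]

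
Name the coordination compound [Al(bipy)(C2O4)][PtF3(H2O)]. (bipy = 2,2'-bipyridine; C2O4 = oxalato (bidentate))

(2,2'-bipyridine)oxalatoaluminium(III) aquatrifluoroplatinate(II)

Both ions are complex: the cation is named first with the plain metal name, the anion second with the -ate form; each ion's ligands are alphabetised independently.
Aluminium is always +3 in its complexes; the cation's ligand charges sum to -2, so the complex cation is 1+.
A 1:1 salt means the anion carries the equal and opposite charge, 1−.
Anion: ligand charges sum to -3; for the ion to be 1−, Pt = +2.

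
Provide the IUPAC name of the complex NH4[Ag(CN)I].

ammonium cyanoiodoargentate(I)

The 1 ammonium counter-ion carries a total charge of +1, so each complex ion is 1−.
Ligand charges: 1×iodo (-1 each), 1×cyano (-1 each); total -2. So Ag + (-2) = 1−, giving Ag = +1.
Ligands are named alphabetically: cyano before iodo.
The complex ion is anionic, so silver takes the -ate form argentate(I).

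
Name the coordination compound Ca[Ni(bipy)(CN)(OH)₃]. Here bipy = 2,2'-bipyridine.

The 1 calcium counter-ion carries a total charge of +2, so each complex ion is 2−.
Ligand charges: 1×cyano (-1 each), 1×2,2'-bipyridine (neutral), 3×hydroxo (-1 each); total -4. So Ni + (-4) = 2−, giving Ni = +2.
Ligands are named alphabetically: bipyridine before cyano before hydroxo.
The complex ion is anionic, so nickel takes the -ate form nickelate(II).

calcium (2,2'-bipyridine)cyanotrihydroxonickelate(II)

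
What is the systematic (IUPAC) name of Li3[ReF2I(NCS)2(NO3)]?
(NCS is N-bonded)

lithium difluoroiododiisothiocyanatonitratorhenate(III)

The 3 lithium counter-ions carry a total charge of +3, so each complex ion is 3−.
Ligand charges: 2×isothiocyanato (-1 each), 1×iodo (-1 each), 2×fluoro (-1 each), 1×nitrato (-1 each); total -6. So Re + (-6) = 3−, giving Re = +3.
The complex ion is anionic, so rhenium takes the -ate form rhenate(III).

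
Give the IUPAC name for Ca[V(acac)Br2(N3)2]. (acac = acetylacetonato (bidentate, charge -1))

The 1 calcium counter-ion carries a total charge of +2, so each complex ion is 2−.
Ligand charges: 2×azido (-1 each), 1×acetylacetonato (-1 each), 2×bromo (-1 each); total -5. So V + (-5) = 2−, giving V = +3.
Ligands are named alphabetically: acetylacetonato before azido before bromo.
The complex ion is anionic, so vanadium takes the -ate form vanadate(III).

calcium (acetylacetonato)diazidodibromovanadate(III)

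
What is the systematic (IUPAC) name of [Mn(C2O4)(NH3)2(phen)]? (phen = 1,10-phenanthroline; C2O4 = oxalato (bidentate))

diammineoxalato(1,10-phenanthroline)manganese(II)

There is no counter-ion, so the complex is neutral overall.
Ligand charges: 1×1,10-phenanthroline (neutral), 1×oxalato (-2 each), 2×ammine (neutral); total -2. So Mn + (-2) = 0, giving Mn = +2.
Ligands are named alphabetically: ammine before oxalato before phenanthroline.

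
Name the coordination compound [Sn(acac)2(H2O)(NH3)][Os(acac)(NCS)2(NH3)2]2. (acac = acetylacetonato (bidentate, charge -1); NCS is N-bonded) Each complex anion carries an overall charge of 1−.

The complex anion is given as 1−; its ligand charges sum to -3, so Os = +2.
With 2 anions per cation, the cation must be 2×1 = 2+.
Cation: ligand charges sum to -2; for the ion to be 2+, Sn = +4.

bis(acetylacetonato)ammineaquatin(IV) (acetylacetonato)diamminediisothiocyanatoosmate(II)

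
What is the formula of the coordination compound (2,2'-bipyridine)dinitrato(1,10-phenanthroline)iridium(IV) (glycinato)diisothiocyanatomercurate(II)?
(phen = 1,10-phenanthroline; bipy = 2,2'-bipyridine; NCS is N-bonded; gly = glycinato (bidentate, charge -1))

[Ir(bipy)(NO3)2(phen)][Hg(gly)(NCS)2]2

Cation [Ir…]: ligand charges -2, Ir(IV) ⇒ ion charge 2+.
Anion [Hg…]: ligand charges -3, Hg(II) ⇒ ion charge 1−.
One 2+ cation requires 2 of the 1− anion.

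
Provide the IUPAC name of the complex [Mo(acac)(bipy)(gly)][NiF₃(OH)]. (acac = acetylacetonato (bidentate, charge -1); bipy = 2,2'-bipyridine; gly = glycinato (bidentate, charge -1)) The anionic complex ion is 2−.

Both ions are complex: the cation is named first with the plain metal name, the anion second with the -ate form; each ion's ligands are alphabetised independently.
The complex anion is given as 2−; its ligand charges sum to -4, so Ni = +2.
A 1:1 salt means the cation carries the equal and opposite charge, 2+.
Cation: ligand charges sum to -2; for the ion to be 2+, Mo = +4.

(acetylacetonato)(2,2'-bipyridine)(glycinato)molybdenum(IV) trifluorohydroxonickelate(II)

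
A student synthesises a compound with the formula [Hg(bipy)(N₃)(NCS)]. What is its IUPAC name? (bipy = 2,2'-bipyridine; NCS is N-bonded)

There is no counter-ion, so the complex is neutral overall.
Ligand charges: 1×2,2'-bipyridine (neutral), 1×isothiocyanato (-1 each), 1×azido (-1 each); total -2. So Hg + (-2) = 0, giving Hg = +2.
Ligands are named alphabetically: azido before bipyridine before isothiocyanato.

azido(2,2'-bipyridine)isothiocyanatomercury(II)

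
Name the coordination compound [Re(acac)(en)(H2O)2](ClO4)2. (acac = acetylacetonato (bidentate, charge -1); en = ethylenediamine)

The 2 perchlorate counter-ions carry a total charge of -2, so each complex ion is 2+.
Ligand charges: 1×acetylacetonato (-1 each), 2×aqua (neutral), 1×ethylenediamine (neutral); total -1. So Re + (-1) = 2+, giving Re = +3.
Ligands are named alphabetically: acetylacetonato before aqua before ethylenediamine.

(acetylacetonato)diaqua(ethylenediamine)rhenium(III) perchlorate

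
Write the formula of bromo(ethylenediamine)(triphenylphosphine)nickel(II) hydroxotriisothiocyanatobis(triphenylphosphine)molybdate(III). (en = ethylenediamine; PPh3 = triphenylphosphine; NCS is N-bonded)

[NiBr(en)(PPh3)][Mo(NCS)3(OH)(PPh3)2]

Cation [Ni…]: ligand charges -1, Ni(II) ⇒ ion charge 1+.
Anion [Mo…]: ligand charges -4, Mo(III) ⇒ ion charge 1−.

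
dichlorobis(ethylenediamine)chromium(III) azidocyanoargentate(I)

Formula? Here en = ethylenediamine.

[CrCl2(en)2][Ag(CN)(N3)]

Cation [Cr…]: ligand charges -2, Cr(III) ⇒ ion charge 1+.
Anion [Ag…]: ligand charges -2, Ag(I) ⇒ ion charge 1−.
One 1+ cation balances one 1− anion.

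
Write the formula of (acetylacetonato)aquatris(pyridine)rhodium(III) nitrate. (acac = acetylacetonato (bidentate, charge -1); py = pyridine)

Ligands: 1 acetylacetonato (acac, -1), 3 pyridine (py, neutral), 1 aqua (H2O, neutral). Ligand charge sum = -1.
With Rh in oxidation state +3, the complex ion is [Rh...]^2+.
Charge balance with nitrate (-1) requires 1 complex ion per 2 nitrate.

[Rh(acac)(H2O)(py)3](NO3)2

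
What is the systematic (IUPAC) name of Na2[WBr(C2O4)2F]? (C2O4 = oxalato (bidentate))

sodium bromofluorodioxalatotungstate(IV)

The 2 sodium counter-ions carry a total charge of +2, so each complex ion is 2−.
Ligand charges: 2×oxalato (-2 each), 1×fluoro (-1 each), 1×bromo (-1 each); total -6. So W + (-6) = 2−, giving W = +4.
The complex ion is anionic, so tungsten takes the -ate form tungstate(IV).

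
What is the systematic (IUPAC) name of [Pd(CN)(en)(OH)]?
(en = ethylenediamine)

There is no counter-ion, so the complex is neutral overall.
Ligand charges: 1×cyano (-1 each), 1×hydroxo (-1 each), 1×ethylenediamine (neutral); total -2. So Pd + (-2) = 0, giving Pd = +2.
Ligands are named alphabetically: cyano before ethylenediamine before hydroxo.

cyano(ethylenediamine)hydroxopalladium(II)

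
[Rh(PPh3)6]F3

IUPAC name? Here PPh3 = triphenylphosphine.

hexakis(triphenylphosphine)rhodium(III) fluoride

The 3 fluoride counter-ions carry a total charge of -3, so each complex ion is 3+.
Ligand charges: 6×triphenylphosphine (neutral); total 0. So Rh + (0) = 3+, giving Rh = +3.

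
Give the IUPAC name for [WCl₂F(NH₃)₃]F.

triamminedichlorofluorotungsten(IV) fluoride

The 1 fluoride counter-ion carries a total charge of -1, so each complex ion is 1+.
Ligand charges: 1×fluoro (-1 each), 3×ammine (neutral), 2×chloro (-1 each); total -3. So W + (-3) = 1+, giving W = +4.
Ligands are named alphabetically: ammine before chloro before fluoro.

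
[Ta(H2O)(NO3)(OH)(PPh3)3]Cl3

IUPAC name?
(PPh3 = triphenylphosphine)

The 3 chloride counter-ions carry a total charge of -3, so each complex ion is 3+.
Ligand charges: 1×aqua (neutral), 3×triphenylphosphine (neutral), 1×nitrato (-1 each), 1×hydroxo (-1 each); total -2. So Ta + (-2) = 3+, giving Ta = +5.
Ligands are named alphabetically: aqua before hydroxo before nitrato before triphenylphosphine.

aquahydroxonitratotris(triphenylphosphine)tantalum(V) chloride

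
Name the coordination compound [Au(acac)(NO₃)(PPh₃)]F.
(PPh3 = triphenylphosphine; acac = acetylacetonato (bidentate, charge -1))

(acetylacetonato)nitrato(triphenylphosphine)gold(III) fluoride

The 1 fluoride counter-ion carries a total charge of -1, so each complex ion is 1+.
Ligand charges: 1×triphenylphosphine (neutral), 1×acetylacetonato (-1 each), 1×nitrato (-1 each); total -2. So Au + (-2) = 1+, giving Au = +3.
Ligands are named alphabetically: acetylacetonato before nitrato before triphenylphosphine.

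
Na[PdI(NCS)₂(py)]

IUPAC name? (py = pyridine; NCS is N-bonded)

The 1 sodium counter-ion carries a total charge of +1, so each complex ion is 1−.
Ligand charges: 1×pyridine (neutral), 1×iodo (-1 each), 2×isothiocyanato (-1 each); total -3. So Pd + (-3) = 1−, giving Pd = +2.
Ligands are named alphabetically: iodo before isothiocyanato before pyridine.
The complex ion is anionic, so palladium takes the -ate form palladate(II).

sodium iododiisothiocyanato(pyridine)palladate(II)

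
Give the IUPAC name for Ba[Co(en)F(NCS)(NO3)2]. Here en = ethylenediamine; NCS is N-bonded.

The 1 barium counter-ion carries a total charge of +2, so each complex ion is 2−.
Ligand charges: 2×nitrato (-1 each), 1×fluoro (-1 each), 1×ethylenediamine (neutral), 1×isothiocyanato (-1 each); total -4. So Co + (-4) = 2−, giving Co = +2.
Ligands are named alphabetically: ethylenediamine before fluoro before isothiocyanato before nitrato.
The complex ion is anionic, so cobalt takes the -ate form cobaltate(II).

barium (ethylenediamine)fluoroisothiocyanatodinitratocobaltate(II)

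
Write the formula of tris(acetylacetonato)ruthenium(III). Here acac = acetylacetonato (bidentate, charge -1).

[Ru(acac)3]

Ligands: 3 acetylacetonato (acac, -1). Ligand charge sum = -3.
With Ru in oxidation state +3, the complex ion is [Ru...].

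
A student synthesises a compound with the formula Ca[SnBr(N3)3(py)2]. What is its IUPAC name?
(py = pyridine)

The 1 calcium counter-ion carries a total charge of +2, so each complex ion is 2−.
Ligand charges: 1×bromo (-1 each), 3×azido (-1 each), 2×pyridine (neutral); total -4. So Sn + (-4) = 2−, giving Sn = +2.
The complex ion is anionic, so tin takes the -ate form stannate(II).

calcium triazidobromobis(pyridine)stannate(II)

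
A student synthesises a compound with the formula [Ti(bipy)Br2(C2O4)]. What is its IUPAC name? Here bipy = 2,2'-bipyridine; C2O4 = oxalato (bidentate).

(2,2'-bipyridine)dibromooxalatotitanium(IV)

There is no counter-ion, so the complex is neutral overall.
Ligand charges: 1×2,2'-bipyridine (neutral), 2×bromo (-1 each), 1×oxalato (-2 each); total -4. So Ti + (-4) = 0, giving Ti = +4.
Ligands are named alphabetically: bipyridine before bromo before oxalato.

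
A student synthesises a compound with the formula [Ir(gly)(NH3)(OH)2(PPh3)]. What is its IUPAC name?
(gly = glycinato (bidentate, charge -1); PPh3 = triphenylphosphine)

There is no counter-ion, so the complex is neutral overall.
Ligand charges: 1×glycinato (-1 each), 1×triphenylphosphine (neutral), 1×ammine (neutral), 2×hydroxo (-1 each); total -3. So Ir + (-3) = 0, giving Ir = +3.
Ligands are named alphabetically: ammine before glycinato before hydroxo before triphenylphosphine.

ammine(glycinato)dihydroxo(triphenylphosphine)iridium(III)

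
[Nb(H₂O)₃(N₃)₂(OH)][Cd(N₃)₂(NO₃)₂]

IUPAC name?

Both ions are complex: the cation is named first with the plain metal name, the anion second with the -ate form; each ion's ligands are alphabetised independently.
Cadmium is always +2 in its complexes; the anion's ligand charges sum to -4, so the complex anion is 2−.
A 1:1 salt means the cation carries the equal and opposite charge, 2+.
Cation: ligand charges sum to -3; for the ion to be 2+, Nb = +5.

triaquadiazidohydroxoniobium(V) diazidodinitratocadmate(II)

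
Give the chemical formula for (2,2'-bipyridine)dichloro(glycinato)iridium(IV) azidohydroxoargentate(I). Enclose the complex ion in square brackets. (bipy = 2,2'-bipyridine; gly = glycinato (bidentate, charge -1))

Cation [Ir…]: ligand charges -3, Ir(IV) ⇒ ion charge 1+.
Anion [Ag…]: ligand charges -2, Ag(I) ⇒ ion charge 1−.
One 1+ cation balances one 1− anion.

[Ir(bipy)Cl2(gly)][Ag(N3)(OH)]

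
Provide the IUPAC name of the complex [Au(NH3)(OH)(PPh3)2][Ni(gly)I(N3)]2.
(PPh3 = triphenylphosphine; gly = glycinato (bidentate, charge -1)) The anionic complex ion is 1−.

Both ions are complex: the cation is named first with the plain metal name, the anion second with the -ate form; each ion's ligands are alphabetised independently.
The complex anion is given as 1−; its ligand charges sum to -3, so Ni = +2.
With 2 anions per cation, the cation must be 2×1 = 2+.
Cation: ligand charges sum to -1; for the ion to be 2+, Au = +3.

amminehydroxobis(triphenylphosphine)gold(III) azido(glycinato)iodonickelate(II)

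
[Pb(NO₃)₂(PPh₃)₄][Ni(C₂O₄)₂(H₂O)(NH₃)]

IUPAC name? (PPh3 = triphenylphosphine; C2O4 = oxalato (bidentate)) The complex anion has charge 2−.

dinitratotetrakis(triphenylphosphine)lead(IV) ammineaquadioxalatonickelate(II)

Both ions are complex: the cation is named first with the plain metal name, the anion second with the -ate form; each ion's ligands are alphabetised independently.
The complex anion is given as 2−; its ligand charges sum to -4, so Ni = +2.
A 1:1 salt means the cation carries the equal and opposite charge, 2+.
Cation: ligand charges sum to -2; for the ion to be 2+, Pb = +4.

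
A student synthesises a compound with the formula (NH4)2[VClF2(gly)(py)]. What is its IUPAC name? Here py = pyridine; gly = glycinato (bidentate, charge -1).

The 2 ammonium counter-ions carry a total charge of +2, so each complex ion is 2−.
Ligand charges: 1×chloro (-1 each), 1×pyridine (neutral), 1×glycinato (-1 each), 2×fluoro (-1 each); total -4. So V + (-4) = 2−, giving V = +2.
The complex ion is anionic, so vanadium takes the -ate form vanadate(II).

ammonium chlorodifluoro(glycinato)(pyridine)vanadate(II)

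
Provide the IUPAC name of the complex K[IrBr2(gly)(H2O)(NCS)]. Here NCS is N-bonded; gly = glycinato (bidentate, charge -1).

potassium aquadibromo(glycinato)isothiocyanatoiridate(III)

The 1 potassium counter-ion carries a total charge of +1, so each complex ion is 1−.
Ligand charges: 1×isothiocyanato (-1 each), 1×glycinato (-1 each), 2×bromo (-1 each), 1×aqua (neutral); total -4. So Ir + (-4) = 1−, giving Ir = +3.
Ligands are named alphabetically: aqua before bromo before glycinato before isothiocyanato.
The complex ion is anionic, so iridium takes the -ate form iridate(III).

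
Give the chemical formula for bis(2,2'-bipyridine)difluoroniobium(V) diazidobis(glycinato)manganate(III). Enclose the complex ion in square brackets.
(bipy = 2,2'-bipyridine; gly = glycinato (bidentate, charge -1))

Cation [Nb…]: ligand charges -2, Nb(V) ⇒ ion charge 3+.
Anion [Mn…]: ligand charges -4, Mn(III) ⇒ ion charge 1−.

[Nb(bipy)2F2][Mn(gly)2(N3)2]3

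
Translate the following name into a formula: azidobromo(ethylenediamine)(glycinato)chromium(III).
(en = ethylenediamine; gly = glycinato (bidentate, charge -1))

[CrBr(en)(gly)(N3)]

Ligands: 1 ethylenediamine (en, neutral), 1 azido (N3, -1), 1 glycinato (gly, -1), 1 bromo (Br, -1). Ligand charge sum = -3.
With Cr in oxidation state +3, the complex ion is [Cr...].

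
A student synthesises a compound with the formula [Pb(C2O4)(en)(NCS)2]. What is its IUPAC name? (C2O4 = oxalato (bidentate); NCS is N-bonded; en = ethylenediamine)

There is no counter-ion, so the complex is neutral overall.
Ligand charges: 1×oxalato (-2 each), 2×isothiocyanato (-1 each), 1×ethylenediamine (neutral); total -4. So Pb + (-4) = 0, giving Pb = +4.
Ligands are named alphabetically: ethylenediamine before isothiocyanato before oxalato.

(ethylenediamine)diisothiocyanatooxalatolead(IV)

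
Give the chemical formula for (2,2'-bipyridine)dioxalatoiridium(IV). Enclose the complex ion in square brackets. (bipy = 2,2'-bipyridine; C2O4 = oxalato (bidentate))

[Ir(bipy)(C2O4)2]

Ligands: 1 2,2'-bipyridine (bipy, neutral), 2 oxalato (C2O4, -2). Ligand charge sum = -4.
With Ir in oxidation state +4, the complex ion is [Ir...].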